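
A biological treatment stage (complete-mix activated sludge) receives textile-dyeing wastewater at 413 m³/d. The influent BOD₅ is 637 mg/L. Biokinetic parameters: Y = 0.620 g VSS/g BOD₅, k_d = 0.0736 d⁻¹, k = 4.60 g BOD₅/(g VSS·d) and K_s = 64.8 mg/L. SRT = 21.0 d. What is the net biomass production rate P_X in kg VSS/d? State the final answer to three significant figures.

P_X ≈ 63.8 kg VSS/d

For a completely mixed reactor with recycle the Lawrence–McCarty relation gives S = K_s·(1 + k_d·θ_c) / [θ_c·(Y·k − k_d) − 1] = 64.8 × (1 + 0.0736 × 21.0) / [21.0 × (0.620 × 4.60 − 0.0736) − 1] = 165.0 / 57.35 = 2.876 mg/L.
Observed yield with endogenous decay: Y_obs = Y / (1 + k_d·θ_c) = 0.620 / (1 + 0.0736 × 21.0) = 0.620 / 2.546 = 0.2436 g VSS/g BOD₅.
ΔS = 637 − 2.88 = 634.1 mg/L, so the substrate removal rate is 413 × 634.1/1000 = 261.9 kg BOD₅/d.
Net biomass production P_X = Y_obs × Q·(S₀ − S) = 0.2436 × 261.9 = 63.79 kg VSS/d.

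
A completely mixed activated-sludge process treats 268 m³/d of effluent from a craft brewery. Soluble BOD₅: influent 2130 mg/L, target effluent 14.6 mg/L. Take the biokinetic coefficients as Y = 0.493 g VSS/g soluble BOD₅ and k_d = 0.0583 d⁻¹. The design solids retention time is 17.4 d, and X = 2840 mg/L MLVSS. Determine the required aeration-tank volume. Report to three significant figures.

Steady-state biomass mass balance: V·X·(1 + k_d·θ_c) = Y·Q·(S₀ − S)·θ_c, so V = 0.493 × 268 × (2130 − 14.6) × 17.4 / [2840 × (1 + 0.0583 × 17.4)] = 4.86×10^6 / 5721 = 850.1 m³.

V ≈ 850 m³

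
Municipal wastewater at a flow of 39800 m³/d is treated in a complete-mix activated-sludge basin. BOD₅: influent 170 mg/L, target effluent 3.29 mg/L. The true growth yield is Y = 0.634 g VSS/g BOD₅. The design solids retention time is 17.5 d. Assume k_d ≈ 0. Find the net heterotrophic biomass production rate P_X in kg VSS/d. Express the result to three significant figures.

No decay correction is needed, so Y_obs = Y = 0.634.
Substrate removed = Q·(S₀ − S) = 39800 m³/d × (170 − 3.29) g/m³ = 6.64×10^6 g/d = 6635 kg/d.
P_X = Y_obs · Q(S₀ − S) = 0.6340 × 6635 = 4207 kg VSS/d.

P_X ≈ 4210 kg VSS/d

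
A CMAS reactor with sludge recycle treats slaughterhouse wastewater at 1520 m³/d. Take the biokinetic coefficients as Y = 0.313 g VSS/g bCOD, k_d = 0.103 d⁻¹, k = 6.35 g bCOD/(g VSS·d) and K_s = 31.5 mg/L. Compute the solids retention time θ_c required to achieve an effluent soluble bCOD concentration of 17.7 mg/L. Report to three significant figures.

From 1/θ_c = Y·k·S/(K_s + S) − k_d: Y·k·S/(K_s+S) = 0.313 × 6.35 × 17.7 / (31.5 + 17.7) = 0.7150 d⁻¹.
Then 1/θ_c = μ − k_d = 0.7150 − 0.103 = 0.6120 d⁻¹, giving θ_c = 1.634 d.

θ_c ≈ 1.63 d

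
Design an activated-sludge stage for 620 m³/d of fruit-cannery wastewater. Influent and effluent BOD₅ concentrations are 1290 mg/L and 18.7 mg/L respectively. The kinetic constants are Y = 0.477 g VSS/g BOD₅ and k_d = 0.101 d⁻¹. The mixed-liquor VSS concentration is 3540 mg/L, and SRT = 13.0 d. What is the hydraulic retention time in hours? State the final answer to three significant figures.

τ ≈ 23.1 h

From the SRT design equation V = Y Q (S₀−S) θ_c / [X (1 + k_d θ_c)] = 0.477 × 620 × (1290 − 18.7) × 13.0 / [3540 × (1 + 0.101 × 13.0)] = 4.89×10^6 / 8188 = 596.9 m³.
Hydraulic retention time τ = V/Q = 596.9 / 620 = 0.9628 d = 23.11 h.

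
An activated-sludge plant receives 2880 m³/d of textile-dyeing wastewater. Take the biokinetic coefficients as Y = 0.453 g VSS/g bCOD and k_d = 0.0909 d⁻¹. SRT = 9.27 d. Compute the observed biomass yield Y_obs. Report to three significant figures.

Y_obs ≈ 0.246 g VSS/g bCOD

Y_obs = Y / (1 + k_d θ_c) = 0.453 / (1 + 0.0909 × 9.27) = 0.453 / 1.843 = 0.2458.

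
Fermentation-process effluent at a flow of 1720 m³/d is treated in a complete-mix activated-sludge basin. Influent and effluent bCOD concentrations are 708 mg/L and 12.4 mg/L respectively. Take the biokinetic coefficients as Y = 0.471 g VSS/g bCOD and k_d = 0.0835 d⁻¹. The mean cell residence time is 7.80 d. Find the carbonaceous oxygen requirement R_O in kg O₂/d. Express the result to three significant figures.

R_O ≈ 712 kg O₂/d

The observed yield is Y_obs = Y/(1 + k_d·θ_c) = 0.471 / (1 + 0.0835 × 7.80) = 0.471 / 1.651 = 0.2852 g VSS per g bCOD removed.
Q·(S₀ − S) = 1720 × (708 − 12.4) × 10⁻³ = 1196 kg/d removed.
Net sludge production P_X = 0.2852 × 1196 = 341.3 kg VSS/d.
R_O = Q·(S₀ − S) − 1.42·P_X = 1196 − 1.42 × 341.3 = 711.8 kg O₂/d.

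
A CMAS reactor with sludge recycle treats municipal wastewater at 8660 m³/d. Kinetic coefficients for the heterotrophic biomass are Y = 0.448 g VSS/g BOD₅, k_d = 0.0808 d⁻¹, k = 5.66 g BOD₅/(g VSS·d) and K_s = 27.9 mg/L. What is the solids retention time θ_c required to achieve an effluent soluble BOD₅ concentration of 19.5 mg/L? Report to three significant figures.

θ_c ≈ 1.04 d

Specific growth rate at S = 19.5 mg/L: μ = YkS/(K_s+S) = 0.448·5.66·19.5/(27.9+19.5) = 1.043 d⁻¹.
θ_c = 1/(μ − k_d) = 1/(1.043 − 0.0808) = 1/0.9624 = 1.039 d.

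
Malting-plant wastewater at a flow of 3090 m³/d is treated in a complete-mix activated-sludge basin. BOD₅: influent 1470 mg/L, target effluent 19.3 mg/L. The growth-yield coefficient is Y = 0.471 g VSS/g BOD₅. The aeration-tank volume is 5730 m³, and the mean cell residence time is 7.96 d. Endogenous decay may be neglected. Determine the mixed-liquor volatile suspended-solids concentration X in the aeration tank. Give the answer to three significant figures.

Without decay, X = Y Q (S₀−S) θ_c / V = 0.471 × 3090 × (1470 − 19.3) × 7.96 / 5730 = 2933 mg/L.

X ≈ 2930 mg/L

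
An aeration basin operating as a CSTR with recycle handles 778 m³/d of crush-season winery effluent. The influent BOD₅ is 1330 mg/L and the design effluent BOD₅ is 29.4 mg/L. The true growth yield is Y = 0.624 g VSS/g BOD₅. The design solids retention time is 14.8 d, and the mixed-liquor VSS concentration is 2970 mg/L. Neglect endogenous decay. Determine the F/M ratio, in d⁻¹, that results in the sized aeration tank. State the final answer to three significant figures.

Biomass mass balance (decay neglected): V·X = Y·Q·(S₀ − S)·θ_c, so V = 0.624 × 778 × (1330 − 29.4) × 14.8 / 2970 = 3146 m³.
F/M = applied load / biomass = Q·S₀/(V·X) = 778 × 1330 / (3146 × 2970) = 0.1107 d⁻¹.

F/M ≈ 0.111 d⁻¹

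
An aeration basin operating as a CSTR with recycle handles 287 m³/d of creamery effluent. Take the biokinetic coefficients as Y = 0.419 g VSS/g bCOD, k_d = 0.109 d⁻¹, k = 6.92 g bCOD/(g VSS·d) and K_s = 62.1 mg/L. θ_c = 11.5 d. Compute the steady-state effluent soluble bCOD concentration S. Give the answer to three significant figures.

From the Monod/SRT balance for a CMAS, S = K_s·(1+k_d θ_c)/[θ_c·(Y k − k_d) − 1] = 62.1 × (1 + 0.109 × 11.5) / [11.5 × (0.419 × 6.92 − 0.109) − 1] = 139.9 / 31.09 = 4.501 mg/L.

S ≈ 4.50 mg/L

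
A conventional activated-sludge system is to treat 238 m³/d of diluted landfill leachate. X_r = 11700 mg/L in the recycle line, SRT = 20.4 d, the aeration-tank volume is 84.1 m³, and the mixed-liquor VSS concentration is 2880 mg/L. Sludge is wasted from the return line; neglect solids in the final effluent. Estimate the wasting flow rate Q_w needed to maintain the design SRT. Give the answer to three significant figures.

Q_w = (V·X)/(θ_c X_r) = 84.10 × 2880 / (20.4 × 11700) = 1.015 m³/d.

Q_w ≈ 1.01 m³/d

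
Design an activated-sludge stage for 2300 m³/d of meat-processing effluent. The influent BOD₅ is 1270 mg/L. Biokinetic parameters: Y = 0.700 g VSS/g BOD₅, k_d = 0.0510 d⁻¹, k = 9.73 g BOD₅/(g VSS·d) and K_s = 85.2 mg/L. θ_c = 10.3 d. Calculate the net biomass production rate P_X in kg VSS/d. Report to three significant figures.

Effluent substrate depends only on kinetics and SRT: S = K_s(1 + k_d θ_c) / [θ_c(Yk − k_d) − 1] = 85.2 × (1 + 0.0510 × 10.3) / [10.3 × (0.700 × 9.73 − 0.0510) − 1] = 130.0 / 68.63 = 1.894 mg/L.
Y_obs = Y / (1 + k_d θ_c) = 0.700 / (1 + 0.0510 × 10.3) = 0.700 / 1.525 = 0.4589.
Mass of BOD₅ removed per day: Q(S₀ − S) = 2300 × 1268 g/m³ = 2917 kg/d.
P_X = Y_obs · Q(S₀ − S) = 0.4589 × 2917 = 1339 kg VSS/d.

P_X ≈ 1340 kg VSS/d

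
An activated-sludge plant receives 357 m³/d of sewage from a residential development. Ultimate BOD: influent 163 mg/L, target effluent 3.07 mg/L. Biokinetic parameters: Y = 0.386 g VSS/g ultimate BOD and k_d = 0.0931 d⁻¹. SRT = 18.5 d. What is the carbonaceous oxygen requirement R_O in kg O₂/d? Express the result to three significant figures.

Observed yield with endogenous decay: Y_obs = Y / (1 + k_d·θ_c) = 0.386 / (1 + 0.0931 × 18.5) = 0.386 / 2.722 = 0.1418 g VSS/g ultimate BOD.
ΔS = 163 − 3.07 = 159.9 mg/L, so the substrate removal rate is 357 × 159.9/1000 = 57.10 kg ultimate BOD/d.
P_X = Y_obs·Q·(S₀ − S) = 0.1418 × 57.10 = 8.095 kg VSS/d.
R_O = Q·(S₀ − S) − 1.42·P_X = 57.10 − 1.42 × 8.095 = 45.60 kg O₂/d.

R_O ≈ 45.6 kg O₂/d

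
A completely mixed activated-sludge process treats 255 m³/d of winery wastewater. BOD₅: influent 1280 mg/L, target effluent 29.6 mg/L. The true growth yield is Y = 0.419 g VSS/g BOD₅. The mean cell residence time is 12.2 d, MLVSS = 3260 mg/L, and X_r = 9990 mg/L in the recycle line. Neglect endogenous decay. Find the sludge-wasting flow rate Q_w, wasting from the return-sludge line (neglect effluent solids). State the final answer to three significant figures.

V·X = Y·Q·ΔS·θ_c gives V = 0.419 × 255 × (1280 − 29.6) × 12.2 / 3260 = 500.0 m³.
Wasting from the return line (neglecting effluent solids): Q_w = V·X / (θ_c·X_r) = 500.0 × 3260 / (12.2 × 9990) = 13.37 m³/d.

Q_w ≈ 13.4 m³/d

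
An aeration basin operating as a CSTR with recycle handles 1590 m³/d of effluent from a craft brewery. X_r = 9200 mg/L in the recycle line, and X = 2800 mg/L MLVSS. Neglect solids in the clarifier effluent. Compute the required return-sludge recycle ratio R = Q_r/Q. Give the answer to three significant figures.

R = Q_r/Q = X/(X_r − X) = 2800 / (9200 − 2800) = 0.4375.

R ≈ 0.438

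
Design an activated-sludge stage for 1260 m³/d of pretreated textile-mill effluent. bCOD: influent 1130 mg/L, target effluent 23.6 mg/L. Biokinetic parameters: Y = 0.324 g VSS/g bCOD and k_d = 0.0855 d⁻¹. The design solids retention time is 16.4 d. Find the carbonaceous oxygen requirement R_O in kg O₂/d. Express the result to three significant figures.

Observed yield with endogenous decay: Y_obs = Y / (1 + k_d·θ_c) = 0.324 / (1 + 0.0855 × 16.4) = 0.324 / 2.402 = 0.1349 g VSS/g bCOD.
Substrate removed = Q·(S₀ − S) = 1260 m³/d × (1130 − 23.6) g/m³ = 1.39×10^6 g/d = 1394 kg/d.
Net sludge production P_X = 0.1349 × 1394 = 188.0 kg VSS/d.
R_O = Q·(S₀ − S) − 1.42·P_X = 1394 − 1.42 × 188.0 = 1127 kg O₂/d.

R_O ≈ 1130 kg O₂/d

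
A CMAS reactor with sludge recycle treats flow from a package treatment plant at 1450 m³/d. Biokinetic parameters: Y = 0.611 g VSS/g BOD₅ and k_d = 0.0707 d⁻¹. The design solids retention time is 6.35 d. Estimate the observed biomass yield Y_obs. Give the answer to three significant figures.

Y_obs ≈ 0.422 g VSS/g BOD₅

Observed yield with endogenous decay: Y_obs = Y / (1 + k_d·θ_c) = 0.611 / (1 + 0.0707 × 6.35) = 0.611 / 1.449 = 0.4217 g VSS/g BOD₅.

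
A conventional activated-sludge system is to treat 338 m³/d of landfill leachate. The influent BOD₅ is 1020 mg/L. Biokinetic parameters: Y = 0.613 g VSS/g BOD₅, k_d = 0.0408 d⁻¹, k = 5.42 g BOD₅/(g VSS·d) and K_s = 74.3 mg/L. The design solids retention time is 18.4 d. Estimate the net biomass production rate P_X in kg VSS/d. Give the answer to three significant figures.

P_X ≈ 120 kg VSS/d

Effluent substrate depends only on kinetics and SRT: S = K_s(1 + k_d θ_c) / [θ_c(Yk − k_d) − 1] = 74.3 × (1 + 0.0408 × 18.4) / [18.4 × (0.613 × 5.42 − 0.0408) − 1] = 130.1 / 59.38 = 2.191 mg/L.
Observed yield with endogenous decay: Y_obs = Y / (1 + k_d·θ_c) = 0.613 / (1 + 0.0408 × 18.4) = 0.613 / 1.751 = 0.3501 g VSS/g BOD₅.
Substrate removed = Q·(S₀ − S) = 338 m³/d × (1020 − 2.19) g/m³ = 3.44×10^5 g/d = 344.0 kg/d.
Biomass produced: P_X = Y_obs·Q·ΔS = 0.3501 × 344.0 ≈ 120.5 kg VSS/d.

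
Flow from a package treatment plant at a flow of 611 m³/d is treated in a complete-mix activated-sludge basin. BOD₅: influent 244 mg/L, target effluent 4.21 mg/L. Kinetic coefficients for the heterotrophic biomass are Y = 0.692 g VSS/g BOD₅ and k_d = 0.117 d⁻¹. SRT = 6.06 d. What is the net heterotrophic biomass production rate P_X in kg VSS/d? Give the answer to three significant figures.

P_X ≈ 59.3 kg VSS/d

Correct the yield for decay: Y_obs = Y/(1 + k_d θ_c) = 0.692 / (1 + 0.117 × 6.06) = 0.692 / 1.709 = 0.4049.
Substrate removed = Q·(S₀ − S) = 611 m³/d × (244 − 4.21) g/m³ = 1.47×10^5 g/d = 146.5 kg/d.
Net biomass production P_X = Y_obs × Q·(S₀ − S) = 0.4049 × 146.5 = 59.32 kg VSS/d.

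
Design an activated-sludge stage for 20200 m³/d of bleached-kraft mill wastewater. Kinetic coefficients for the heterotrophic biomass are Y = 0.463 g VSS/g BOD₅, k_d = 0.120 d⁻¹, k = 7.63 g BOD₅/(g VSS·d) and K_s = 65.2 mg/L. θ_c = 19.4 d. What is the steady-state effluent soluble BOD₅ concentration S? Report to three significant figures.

From the Monod/SRT balance for a CMAS, S = K_s·(1+k_d θ_c)/[θ_c·(Y k − k_d) − 1] = 65.2 × (1 + 0.120 × 19.4) / [19.4 × (0.463 × 7.63 − 0.120) − 1] = 217.0 / 65.21 = 3.328 mg/L.

S ≈ 3.33 mg/L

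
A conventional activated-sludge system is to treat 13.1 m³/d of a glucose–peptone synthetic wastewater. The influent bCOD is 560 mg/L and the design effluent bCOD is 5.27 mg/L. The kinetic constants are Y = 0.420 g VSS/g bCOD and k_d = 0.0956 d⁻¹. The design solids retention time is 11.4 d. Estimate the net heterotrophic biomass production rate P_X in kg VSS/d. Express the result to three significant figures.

P_X ≈ 1.46 kg VSS/d

The observed yield is Y_obs = Y/(1 + k_d·θ_c) = 0.420 / (1 + 0.0956 × 11.4) = 0.420 / 2.090 = 0.2010 g VSS per g bCOD removed.
Substrate removed = Q·(S₀ − S) = 13.1 m³/d × (560 − 5.27) g/m³ = 7.27×10^3 g/d = 7.267 kg/d.
Net biomass production P_X = Y_obs × Q·(S₀ − S) = 0.2010 × 7.267 = 1.460 kg VSS/d.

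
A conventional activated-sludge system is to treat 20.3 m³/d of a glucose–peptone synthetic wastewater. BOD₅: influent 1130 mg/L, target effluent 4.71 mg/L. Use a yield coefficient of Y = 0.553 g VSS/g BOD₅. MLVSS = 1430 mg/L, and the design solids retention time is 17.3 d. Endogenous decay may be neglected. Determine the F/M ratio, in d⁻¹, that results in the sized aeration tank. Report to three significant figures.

F/M ≈ 0.105 d⁻¹

Biomass mass balance (decay neglected): V·X = Y·Q·(S₀ − S)·θ_c, so V = 0.553 × 20.3 × (1130 − 4.71) × 17.3 / 1430 = 152.8 m³.
F/M = applied load / biomass = Q·S₀/(V·X) = 20.3 × 1130 / (152.8 × 1430) = 0.1050 d⁻¹.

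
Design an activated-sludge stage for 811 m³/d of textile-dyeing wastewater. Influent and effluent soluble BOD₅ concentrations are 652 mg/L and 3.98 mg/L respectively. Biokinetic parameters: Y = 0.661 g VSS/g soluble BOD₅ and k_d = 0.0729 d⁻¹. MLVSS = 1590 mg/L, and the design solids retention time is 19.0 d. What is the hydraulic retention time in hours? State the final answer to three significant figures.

Steady-state biomass mass balance: V·X·(1 + k_d·θ_c) = Y·Q·(S₀ − S)·θ_c, so V = 0.661 × 811 × (652 − 3.98) × 19.0 / [1590 × (1 + 0.0729 × 19.0)] = 6.6×10^6 / 3792 = 1740 m³.
Hydraulic retention time τ = V/Q = 1740 / 811 = 2.146 d = 51.51 h.

τ ≈ 51.5 h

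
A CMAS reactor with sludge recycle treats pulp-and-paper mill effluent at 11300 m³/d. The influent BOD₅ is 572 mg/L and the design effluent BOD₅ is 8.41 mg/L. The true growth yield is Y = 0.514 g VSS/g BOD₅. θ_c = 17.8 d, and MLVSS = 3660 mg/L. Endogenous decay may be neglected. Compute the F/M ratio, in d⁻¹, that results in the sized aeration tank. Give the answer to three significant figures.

With k_d = 0 the design equation reduces to V = Y Q (S₀−S) θ_c / X = 0.514 × 11300 × (572 − 8.41) × 17.8 / 3660 = 15920 m³.
F/M = applied load / biomass = Q·S₀/(V·X) = 11300 × 572 / (15920 × 3660) = 0.1109 d⁻¹.

F/M ≈ 0.111 d⁻¹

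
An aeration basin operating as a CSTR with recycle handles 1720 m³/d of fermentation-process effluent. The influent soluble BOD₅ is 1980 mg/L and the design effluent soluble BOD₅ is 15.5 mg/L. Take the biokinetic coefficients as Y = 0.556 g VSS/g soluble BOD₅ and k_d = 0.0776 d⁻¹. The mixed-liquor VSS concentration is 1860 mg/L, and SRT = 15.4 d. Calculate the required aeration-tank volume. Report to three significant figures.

V ≈ 7090 m³

Rearranging the biomass balance for a CMAS with decay, V = Y·Q·ΔS·θ_c / [X·(1+k_d θ_c)] = 0.556 × 1720 × (1980 − 15.5) × 15.4 / [1860 × (1 + 0.0776 × 15.4)] = 2.89×10^7 / 4083 = 7086 m³.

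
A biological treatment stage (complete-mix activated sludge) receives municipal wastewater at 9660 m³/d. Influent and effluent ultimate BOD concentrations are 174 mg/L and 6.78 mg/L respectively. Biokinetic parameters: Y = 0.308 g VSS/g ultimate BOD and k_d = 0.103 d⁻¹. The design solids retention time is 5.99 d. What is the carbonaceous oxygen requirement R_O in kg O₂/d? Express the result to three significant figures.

R_O ≈ 1180 kg O₂/d

Observed yield with endogenous decay: Y_obs = Y / (1 + k_d·θ_c) = 0.308 / (1 + 0.103 × 5.99) = 0.308 / 1.617 = 0.1905 g VSS/g ultimate BOD.
Mass of ultimate BOD removed per day: Q(S₀ − S) = 9660 × 167.2 g/m³ = 1615 kg/d.
Net sludge production P_X = 0.1905 × 1615 = 307.7 kg VSS/d.
Carbonaceous O₂ demand = substrate oxidised − cell-mass equivalent = 1615 − 1.42 × 307.7 = 1178 kg O₂/d.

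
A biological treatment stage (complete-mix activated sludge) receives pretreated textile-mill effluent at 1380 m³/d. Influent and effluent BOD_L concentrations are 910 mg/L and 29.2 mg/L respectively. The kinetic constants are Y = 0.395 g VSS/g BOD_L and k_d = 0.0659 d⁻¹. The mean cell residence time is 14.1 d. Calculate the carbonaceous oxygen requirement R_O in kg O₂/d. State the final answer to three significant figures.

R_O ≈ 862 kg O₂/d

The observed yield is Y_obs = Y/(1 + k_d·θ_c) = 0.395 / (1 + 0.0659 × 14.1) = 0.395 / 1.929 = 0.2047 g VSS per g BOD_L removed.
ΔS = 910 − 29.2 = 880.8 mg/L, so the substrate removal rate is 1380 × 880.8/1000 = 1216 kg BOD_L/d.
P_X = Y_obs·Q·(S₀ − S) = 0.2047 × 1216 = 248.9 kg VSS/d.
Carbonaceous O₂ demand = substrate oxidised − cell-mass equivalent = 1216 − 1.42 × 248.9 = 862.1 kg O₂/d.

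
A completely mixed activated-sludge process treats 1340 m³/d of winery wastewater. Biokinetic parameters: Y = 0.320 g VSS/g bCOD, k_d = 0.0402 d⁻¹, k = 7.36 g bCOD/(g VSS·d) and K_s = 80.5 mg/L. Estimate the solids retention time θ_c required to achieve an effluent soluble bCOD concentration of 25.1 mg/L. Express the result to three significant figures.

From 1/θ_c = Y·k·S/(K_s + S) − k_d: Y·k·S/(K_s+S) = 0.320 × 7.36 × 25.1 / (80.5 + 25.1) = 0.5598 d⁻¹.
θ_c = 1/(μ − k_d) = 1/(0.5598 − 0.0402) = 1/0.5196 = 1.925 d.

θ_c ≈ 1.92 d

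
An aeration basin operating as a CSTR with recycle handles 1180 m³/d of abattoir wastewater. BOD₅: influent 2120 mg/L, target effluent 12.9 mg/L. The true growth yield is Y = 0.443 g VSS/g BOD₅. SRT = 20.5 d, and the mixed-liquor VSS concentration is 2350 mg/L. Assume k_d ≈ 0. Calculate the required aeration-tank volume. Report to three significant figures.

Biomass mass balance (decay neglected): V·X = Y·Q·(S₀ − S)·θ_c, so V = 0.443 × 1180 × (2120 − 12.9) × 20.5 / 2350 = 9609 m³.

V ≈ 9610 m³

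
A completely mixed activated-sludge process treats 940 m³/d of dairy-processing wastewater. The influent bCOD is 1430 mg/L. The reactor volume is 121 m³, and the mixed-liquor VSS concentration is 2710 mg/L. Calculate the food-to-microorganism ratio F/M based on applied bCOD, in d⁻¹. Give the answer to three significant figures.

F/M ≈ 4.10 d⁻¹

F/M = applied load / biomass = Q·S₀/(V·X) = 940 × 1430 / (121.0 × 2710) = 4.099 d⁻¹.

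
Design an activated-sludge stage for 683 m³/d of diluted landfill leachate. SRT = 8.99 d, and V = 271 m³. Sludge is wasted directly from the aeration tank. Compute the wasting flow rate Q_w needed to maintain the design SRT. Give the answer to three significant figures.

For wasting at MLVSS concentration, Q_w = V/θ_c = 271.0/8.99 = 30.14 m³/d.

Q_w ≈ 30.1 m³/d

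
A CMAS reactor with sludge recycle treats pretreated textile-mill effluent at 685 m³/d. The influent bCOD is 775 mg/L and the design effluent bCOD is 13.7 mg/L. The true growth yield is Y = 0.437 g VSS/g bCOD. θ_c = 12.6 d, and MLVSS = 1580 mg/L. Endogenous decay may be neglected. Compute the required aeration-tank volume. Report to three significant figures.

V ≈ 1820 m³

V·X = Y·Q·ΔS·θ_c gives V = 0.437 × 685 × (775 − 13.7) × 12.6 / 1580 = 1817 m³.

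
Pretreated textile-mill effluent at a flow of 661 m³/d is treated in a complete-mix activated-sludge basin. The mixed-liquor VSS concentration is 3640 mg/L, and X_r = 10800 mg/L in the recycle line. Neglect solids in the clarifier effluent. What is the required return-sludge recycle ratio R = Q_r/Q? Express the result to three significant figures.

R ≈ 0.508

Mass balance around the secondary clarifier (neglecting effluent solids): R = X / (X_r − X) = 3640 / (10800 − 3640) = 0.5084.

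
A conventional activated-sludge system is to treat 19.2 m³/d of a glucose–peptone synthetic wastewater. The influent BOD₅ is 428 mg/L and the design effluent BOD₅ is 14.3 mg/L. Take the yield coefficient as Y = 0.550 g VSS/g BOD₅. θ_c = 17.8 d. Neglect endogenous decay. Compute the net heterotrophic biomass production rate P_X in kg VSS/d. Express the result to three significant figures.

With endogenous decay neglected, the observed yield equals the true yield: Y_obs = Y = 0.550 g VSS/g BOD₅.
Q·(S₀ − S) = 19.2 × (428 − 14.3) × 10⁻³ = 7.943 kg/d removed.
Biomass produced: P_X = Y_obs·Q·ΔS = 0.5500 × 7.943 ≈ 4.369 kg VSS/d.

P_X ≈ 4.37 kg VSS/d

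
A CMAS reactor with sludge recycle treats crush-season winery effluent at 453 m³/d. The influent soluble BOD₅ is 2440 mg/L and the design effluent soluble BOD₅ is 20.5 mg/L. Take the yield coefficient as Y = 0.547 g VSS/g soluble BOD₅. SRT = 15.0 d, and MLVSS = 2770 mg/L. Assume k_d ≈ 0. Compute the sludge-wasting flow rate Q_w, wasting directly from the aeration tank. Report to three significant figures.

V·X = Y·Q·ΔS·θ_c gives V = 0.547 × 453 × (2440 − 20.5) × 15.0 / 2770 = 3247 m³.
Wasting from the aeration tank: Q_w = V / θ_c = 3247 / 15.0 = 216.4 m³/d.

Q_w ≈ 216 m³/d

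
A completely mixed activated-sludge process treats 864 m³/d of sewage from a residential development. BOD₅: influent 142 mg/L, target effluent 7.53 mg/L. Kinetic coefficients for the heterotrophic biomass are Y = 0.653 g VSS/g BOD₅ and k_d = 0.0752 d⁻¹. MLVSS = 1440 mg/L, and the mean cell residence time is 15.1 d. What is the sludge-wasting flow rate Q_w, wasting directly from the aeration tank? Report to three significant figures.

Q_w ≈ 24.7 m³/d

Rearranging the biomass balance for a CMAS with decay, V = Y·Q·ΔS·θ_c / [X·(1+k_d θ_c)] = 0.653 × 864 × (142 − 7.53) × 15.1 / [1440 × (1 + 0.0752 × 15.1)] = 1.15×10^6 / 3075 = 372.5 m³.
For wasting at MLVSS concentration, Q_w = V/θ_c = 372.5/15.1 = 24.67 m³/d.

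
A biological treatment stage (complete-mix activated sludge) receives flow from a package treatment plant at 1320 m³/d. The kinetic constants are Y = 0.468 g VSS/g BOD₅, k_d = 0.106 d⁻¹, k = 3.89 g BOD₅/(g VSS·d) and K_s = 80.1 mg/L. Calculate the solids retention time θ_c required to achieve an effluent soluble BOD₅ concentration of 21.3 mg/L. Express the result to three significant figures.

θ_c ≈ 3.62 d

At the target effluent, Y k S/(K_s+S) = 0.468×3.89×21.3/101.4 = 0.3824 d⁻¹.
θ_c = 1/(μ − k_d) = 1/(0.3824 − 0.106) = 1/0.2764 = 3.618 d.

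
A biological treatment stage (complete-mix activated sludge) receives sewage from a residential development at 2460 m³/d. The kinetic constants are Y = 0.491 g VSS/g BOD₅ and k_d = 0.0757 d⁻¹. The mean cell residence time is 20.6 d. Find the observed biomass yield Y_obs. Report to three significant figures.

Y_obs ≈ 0.192 g VSS/g BOD₅

The observed yield is Y_obs = Y/(1 + k_d·θ_c) = 0.491 / (1 + 0.0757 × 20.6) = 0.491 / 2.559 = 0.1918 g VSS per g BOD₅ removed.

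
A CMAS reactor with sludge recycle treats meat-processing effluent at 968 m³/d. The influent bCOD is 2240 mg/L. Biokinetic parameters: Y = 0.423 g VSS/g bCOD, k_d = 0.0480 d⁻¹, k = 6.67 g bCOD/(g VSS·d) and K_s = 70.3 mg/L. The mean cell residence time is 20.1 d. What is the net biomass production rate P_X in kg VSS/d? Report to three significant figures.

P_X ≈ 466 kg VSS/d

From the Monod/SRT balance for a CMAS, S = K_s·(1+k_d θ_c)/[θ_c·(Y k − k_d) − 1] = 70.3 × (1 + 0.0480 × 20.1) / [20.1 × (0.423 × 6.67 − 0.0480) − 1] = 138.1 / 54.75 = 2.523 mg/L.
Correct the yield for decay: Y_obs = Y/(1 + k_d θ_c) = 0.423 / (1 + 0.0480 × 20.1) = 0.423 / 1.965 = 0.2153.
ΔS = 2240 − 2.52 = 2237 mg/L, so the substrate removal rate is 968 × 2237/1000 = 2166 kg bCOD/d.
Net biomass production P_X = Y_obs × Q·(S₀ − S) = 0.2153 × 2166 = 466.3 kg VSS/d.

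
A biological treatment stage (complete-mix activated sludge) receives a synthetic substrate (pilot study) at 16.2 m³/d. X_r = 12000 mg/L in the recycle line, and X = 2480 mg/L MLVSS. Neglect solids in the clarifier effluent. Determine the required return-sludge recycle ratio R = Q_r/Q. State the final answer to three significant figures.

Solids balance on the clarifier gives (1+R)X = R·X_r, so R = X/(X_r − X) = 2480 / (12000 − 2480) = 0.2605.

R ≈ 0.261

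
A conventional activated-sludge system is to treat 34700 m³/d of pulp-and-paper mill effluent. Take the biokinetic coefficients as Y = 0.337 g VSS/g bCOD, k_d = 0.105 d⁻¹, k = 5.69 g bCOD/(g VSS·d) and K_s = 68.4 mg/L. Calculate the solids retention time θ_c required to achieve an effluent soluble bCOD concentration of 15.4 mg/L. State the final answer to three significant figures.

θ_c ≈ 4.04 d

At the target effluent, Y k S/(K_s+S) = 0.337×5.69×15.4/83.80 = 0.3524 d⁻¹.
θ_c = 1/(μ − k_d) = 1/(0.3524 − 0.105) = 1/0.2474 = 4.042 d.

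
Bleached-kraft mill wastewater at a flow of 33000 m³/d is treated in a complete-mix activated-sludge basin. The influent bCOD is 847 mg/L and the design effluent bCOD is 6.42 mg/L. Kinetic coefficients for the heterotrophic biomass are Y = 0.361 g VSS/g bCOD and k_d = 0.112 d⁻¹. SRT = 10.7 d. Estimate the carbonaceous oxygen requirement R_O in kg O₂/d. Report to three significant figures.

R_O ≈ 21300 kg O₂/d

Observed yield with endogenous decay: Y_obs = Y / (1 + k_d·θ_c) = 0.361 / (1 + 0.112 × 10.7) = 0.361 / 2.198 = 0.1642 g VSS/g bCOD.
Mass of bCOD removed per day: Q(S₀ − S) = 33000 × 840.6 g/m³ = 27739 kg/d.
Net sludge production P_X = 0.1642 × 27739 = 4555 kg VSS/d.
R_O = Q·(S₀ − S) − 1.42·P_X = 27739 − 1.42 × 4555 = 21271 kg O₂/d.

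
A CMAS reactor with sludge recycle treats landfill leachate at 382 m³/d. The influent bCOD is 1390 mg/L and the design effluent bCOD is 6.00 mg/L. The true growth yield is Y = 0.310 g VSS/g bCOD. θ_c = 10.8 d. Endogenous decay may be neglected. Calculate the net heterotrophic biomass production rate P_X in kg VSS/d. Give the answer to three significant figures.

With endogenous decay neglected, the observed yield equals the true yield: Y_obs = Y = 0.310 g VSS/g bCOD.
Q·(S₀ − S) = 382 × (1390 − 6.00) × 10⁻³ = 528.7 kg/d removed.
So the net sludge growth is P_X = 0.3100 × 528.7 = 163.9 kg VSS/d.

P_X ≈ 164 kg VSS/d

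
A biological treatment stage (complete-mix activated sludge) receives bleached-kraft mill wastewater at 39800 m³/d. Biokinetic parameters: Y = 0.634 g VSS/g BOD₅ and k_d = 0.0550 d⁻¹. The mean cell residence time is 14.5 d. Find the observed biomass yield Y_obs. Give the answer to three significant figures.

Observed yield with endogenous decay: Y_obs = Y / (1 + k_d·θ_c) = 0.634 / (1 + 0.0550 × 14.5) = 0.634 / 1.797 = 0.3527 g VSS/g BOD₅.

Y_obs ≈ 0.353 g VSS/g BOD₅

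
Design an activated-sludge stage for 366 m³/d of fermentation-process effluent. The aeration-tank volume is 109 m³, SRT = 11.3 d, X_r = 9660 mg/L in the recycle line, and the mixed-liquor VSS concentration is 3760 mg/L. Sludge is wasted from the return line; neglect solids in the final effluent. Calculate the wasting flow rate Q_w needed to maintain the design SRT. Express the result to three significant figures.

θ_c = V·X/(Q_w·X_r) when wasting from the recycle, so Q_w = V·X/(θ_c·X_r) = 109.0 × 3760 / (11.3 × 9660) = 3.755 m³/d.

Q_w ≈ 3.75 m³/d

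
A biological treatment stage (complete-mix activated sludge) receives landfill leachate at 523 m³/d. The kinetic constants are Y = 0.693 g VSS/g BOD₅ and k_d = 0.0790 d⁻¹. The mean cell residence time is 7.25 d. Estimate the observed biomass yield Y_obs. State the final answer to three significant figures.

Correct the yield for decay: Y_obs = Y/(1 + k_d θ_c) = 0.693 / (1 + 0.0790 × 7.25) = 0.693 / 1.573 = 0.4406.

Y_obs ≈ 0.441 g VSS/g BOD₅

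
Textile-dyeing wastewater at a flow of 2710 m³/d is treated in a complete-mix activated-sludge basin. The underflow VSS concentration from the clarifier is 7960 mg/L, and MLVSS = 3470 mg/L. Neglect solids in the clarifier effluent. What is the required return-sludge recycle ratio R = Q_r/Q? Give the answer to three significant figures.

R ≈ 0.773

Solids balance on the clarifier gives (1+R)X = R·X_r, so R = X/(X_r − X) = 3470 / (7960 − 3470) = 0.7728.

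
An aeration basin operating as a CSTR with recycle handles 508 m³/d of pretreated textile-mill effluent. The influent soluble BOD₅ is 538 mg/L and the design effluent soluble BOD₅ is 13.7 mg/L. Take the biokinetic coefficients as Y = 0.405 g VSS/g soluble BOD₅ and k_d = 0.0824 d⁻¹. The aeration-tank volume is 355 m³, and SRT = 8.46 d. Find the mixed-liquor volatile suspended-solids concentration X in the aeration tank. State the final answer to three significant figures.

From V·X·(1 + k_d·θ_c) = Y·Q·(S₀ − S)·θ_c: X = 0.405 × 508 × (538 − 13.7) × 8.46 / [355 × (1 + 0.0824 × 8.46)] = 1515 mg/L.

X ≈ 1510 mg/L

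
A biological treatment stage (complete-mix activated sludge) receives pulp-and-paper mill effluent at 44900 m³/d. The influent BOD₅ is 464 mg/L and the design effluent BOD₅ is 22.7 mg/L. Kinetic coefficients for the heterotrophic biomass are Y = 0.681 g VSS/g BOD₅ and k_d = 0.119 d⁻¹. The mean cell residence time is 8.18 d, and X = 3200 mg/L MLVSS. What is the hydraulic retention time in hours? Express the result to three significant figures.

τ ≈ 9.34 h

Rearranging the biomass balance for a CMAS with decay, V = Y·Q·ΔS·θ_c / [X·(1+k_d θ_c)] = 0.681 × 44900 × (464 − 22.7) × 8.18 / [3200 × (1 + 0.119 × 8.18)] = 1.1×10^8 / 6315 = 17479 m³.
HRT = V/Q = 17479 m³ / 44900 m³·d⁻¹ = 0.3893 d × 24 = 9.343 h.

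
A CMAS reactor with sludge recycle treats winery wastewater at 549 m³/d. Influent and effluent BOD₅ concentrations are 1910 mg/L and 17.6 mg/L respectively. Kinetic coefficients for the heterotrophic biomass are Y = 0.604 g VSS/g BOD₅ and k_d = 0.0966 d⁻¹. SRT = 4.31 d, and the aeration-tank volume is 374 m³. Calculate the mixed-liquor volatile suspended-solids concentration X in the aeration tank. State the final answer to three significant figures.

Solving the biomass balance for X: X = Y Q (S₀−S) θ_c / [V (1+k_d θ_c)] = 0.604 × 549 × (1910 − 17.6) × 4.31 / [374 × (1 + 0.0966 × 4.31)] = 5106 mg/L.

X ≈ 5110 mg/L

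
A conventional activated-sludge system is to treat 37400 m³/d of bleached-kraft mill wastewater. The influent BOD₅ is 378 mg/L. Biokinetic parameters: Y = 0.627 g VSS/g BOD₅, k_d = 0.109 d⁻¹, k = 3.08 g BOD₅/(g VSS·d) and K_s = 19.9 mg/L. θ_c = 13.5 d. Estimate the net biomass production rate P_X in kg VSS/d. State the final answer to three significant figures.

For a completely mixed reactor with recycle the Lawrence–McCarty relation gives S = K_s·(1 + k_d·θ_c) / [θ_c·(Y·k − k_d) − 1] = 19.9 × (1 + 0.109 × 13.5) / [13.5 × (0.627 × 3.08 − 0.109) − 1] = 49.18 / 23.60 = 2.084 mg/L.
Y_obs = Y / (1 + k_d θ_c) = 0.627 / (1 + 0.109 × 13.5) = 0.627 / 2.471 = 0.2537.
ΔS = 378 − 2.08 = 375.9 mg/L, so the substrate removal rate is 37400 × 375.9/1000 = 14059 kg BOD₅/d.
P_X = Y_obs · Q(S₀ − S) = 0.2537 × 14059 = 3567 kg VSS/d.

P_X ≈ 3570 kg VSS/d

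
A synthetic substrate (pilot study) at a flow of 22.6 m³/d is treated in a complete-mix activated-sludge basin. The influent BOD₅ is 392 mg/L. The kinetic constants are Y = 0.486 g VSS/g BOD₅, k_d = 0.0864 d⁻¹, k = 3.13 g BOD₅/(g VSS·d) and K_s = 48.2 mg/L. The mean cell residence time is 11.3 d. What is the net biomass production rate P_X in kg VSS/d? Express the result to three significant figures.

From the Monod/SRT balance for a CMAS, S = K_s·(1+k_d θ_c)/[θ_c·(Y k − k_d) − 1] = 48.2 × (1 + 0.0864 × 11.3) / [11.3 × (0.486 × 3.13 − 0.0864) − 1] = 95.26 / 15.21 = 6.262 mg/L.
The observed yield is Y_obs = Y/(1 + k_d·θ_c) = 0.486 / (1 + 0.0864 × 11.3) = 0.486 / 1.976 = 0.2459 g VSS per g BOD₅ removed.
Mass of BOD₅ removed per day: Q(S₀ − S) = 22.6 × 385.7 g/m³ = 8.718 kg/d.
Biomass produced: P_X = Y_obs·Q·ΔS = 0.2459 × 8.718 ≈ 2.144 kg VSS/d.

P_X ≈ 2.14 kg VSS/d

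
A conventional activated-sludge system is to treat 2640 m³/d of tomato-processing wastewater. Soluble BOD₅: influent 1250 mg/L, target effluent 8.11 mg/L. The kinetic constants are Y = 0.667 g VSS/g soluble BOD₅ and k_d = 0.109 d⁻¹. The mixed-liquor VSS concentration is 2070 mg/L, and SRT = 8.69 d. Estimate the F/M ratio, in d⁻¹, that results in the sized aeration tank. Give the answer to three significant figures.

F/M ≈ 0.338 d⁻¹

From the SRT design equation V = Y Q (S₀−S) θ_c / [X (1 + k_d θ_c)] = 0.667 × 2640 × (1250 − 8.11) × 8.69 / [2070 × (1 + 0.109 × 8.69)] = 1.9×10^7 / 4031 = 4715 m³.
F/M = Q·S₀ / (V·X) = 2640 × 1250 / (4715 × 2070) = 0.3381 g soluble BOD₅·(g VSS·d)⁻¹.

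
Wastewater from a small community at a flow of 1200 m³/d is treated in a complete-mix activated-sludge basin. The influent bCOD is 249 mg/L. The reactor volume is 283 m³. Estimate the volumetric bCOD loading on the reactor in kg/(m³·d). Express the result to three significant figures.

Volumetric loading L_v = Q·S₀ / V = 1200 × 249 g/m³ / 283.0 m³ = 1056 g/(m³·d) = 1.056 kg bCOD/(m³·d).

L_v ≈ 1.06 kg bCOD/(m³·d)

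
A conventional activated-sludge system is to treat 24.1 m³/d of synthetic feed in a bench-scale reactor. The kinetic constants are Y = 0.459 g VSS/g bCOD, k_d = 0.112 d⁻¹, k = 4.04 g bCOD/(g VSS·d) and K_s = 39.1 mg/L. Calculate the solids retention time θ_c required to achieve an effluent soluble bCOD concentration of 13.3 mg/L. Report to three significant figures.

At the target effluent, Y k S/(K_s+S) = 0.459×4.04×13.3/52.40 = 0.4707 d⁻¹.
θ_c = 1/(μ − k_d) = 1/(0.4707 − 0.112) = 1/0.3587 = 2.788 d.

θ_c ≈ 2.79 d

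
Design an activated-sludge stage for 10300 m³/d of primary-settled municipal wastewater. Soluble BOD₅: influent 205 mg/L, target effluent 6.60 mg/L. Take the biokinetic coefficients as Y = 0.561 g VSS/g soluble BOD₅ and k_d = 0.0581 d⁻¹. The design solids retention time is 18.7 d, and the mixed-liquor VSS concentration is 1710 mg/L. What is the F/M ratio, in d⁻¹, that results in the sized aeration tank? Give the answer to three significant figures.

F/M ≈ 0.206 d⁻¹

Rearranging the biomass balance for a CMAS with decay, V = Y·Q·ΔS·θ_c / [X·(1+k_d θ_c)] = 0.561 × 10300 × (205 − 6.60) × 18.7 / [1710 × (1 + 0.0581 × 18.7)] = 2.14×10^7 / 3568 = 6009 m³.
Food-to-microorganism ratio F/M = Q S₀ / (V X) = 10300 × 205 / (6009 × 1710) = 0.2055 d⁻¹.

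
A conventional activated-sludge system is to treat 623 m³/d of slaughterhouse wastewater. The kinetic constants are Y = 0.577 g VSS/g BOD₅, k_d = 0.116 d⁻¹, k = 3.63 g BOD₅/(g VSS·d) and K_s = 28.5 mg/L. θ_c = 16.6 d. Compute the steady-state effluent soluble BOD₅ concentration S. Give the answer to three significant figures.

S ≈ 2.62 mg/L

Effluent substrate depends only on kinetics and SRT: S = K_s(1 + k_d θ_c) / [θ_c(Yk − k_d) − 1] = 28.5 × (1 + 0.116 × 16.6) / [16.6 × (0.577 × 3.63 − 0.116) − 1] = 83.38 / 31.84 = 2.618 mg/L.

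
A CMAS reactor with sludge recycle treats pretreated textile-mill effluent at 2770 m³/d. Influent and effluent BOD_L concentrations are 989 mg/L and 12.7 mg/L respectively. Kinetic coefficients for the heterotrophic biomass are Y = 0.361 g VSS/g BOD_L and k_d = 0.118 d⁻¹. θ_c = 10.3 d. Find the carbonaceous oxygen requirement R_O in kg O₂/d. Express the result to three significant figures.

R_O ≈ 2080 kg O₂/d

The observed yield is Y_obs = Y/(1 + k_d·θ_c) = 0.361 / (1 + 0.118 × 10.3) = 0.361 / 2.215 = 0.1630 g VSS per g BOD_L removed.
Q·(S₀ − S) = 2770 × (989 − 12.7) × 10⁻³ = 2704 kg/d removed.
Biomass synthesised: P_X = Y_obs × 2704 = 440.7 kg VSS/d.
Carbonaceous O₂ demand = substrate oxidised − cell-mass equivalent = 2704 − 1.42 × 440.7 = 2079 kg O₂/d.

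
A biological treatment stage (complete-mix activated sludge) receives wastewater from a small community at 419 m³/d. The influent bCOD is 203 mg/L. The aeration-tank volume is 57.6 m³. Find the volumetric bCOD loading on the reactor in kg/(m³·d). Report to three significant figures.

Applied bCOD load per unit volume = Q·S₀/V = (419 × 203/1000)/57.60 = 1.477 kg bCOD·m⁻³·d⁻¹.

L_v ≈ 1.48 kg bCOD/(m³·d)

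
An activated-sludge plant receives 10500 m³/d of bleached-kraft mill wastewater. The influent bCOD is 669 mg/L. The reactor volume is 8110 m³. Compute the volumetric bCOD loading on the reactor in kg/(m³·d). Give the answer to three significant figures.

L_v ≈ 0.866 kg bCOD/(m³·d)

Applied bCOD load per unit volume = Q·S₀/V = (10500 × 669/1000)/8110 = 0.8662 kg bCOD·m⁻³·d⁻¹.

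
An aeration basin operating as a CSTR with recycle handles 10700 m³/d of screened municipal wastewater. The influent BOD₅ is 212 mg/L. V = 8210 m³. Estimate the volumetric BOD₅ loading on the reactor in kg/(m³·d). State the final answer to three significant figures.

Applied BOD₅ load per unit volume = Q·S₀/V = (10700 × 212/1000)/8210 = 0.2763 kg BOD₅·m⁻³·d⁻¹.

L_v ≈ 0.276 kg BOD₅/(m³·d)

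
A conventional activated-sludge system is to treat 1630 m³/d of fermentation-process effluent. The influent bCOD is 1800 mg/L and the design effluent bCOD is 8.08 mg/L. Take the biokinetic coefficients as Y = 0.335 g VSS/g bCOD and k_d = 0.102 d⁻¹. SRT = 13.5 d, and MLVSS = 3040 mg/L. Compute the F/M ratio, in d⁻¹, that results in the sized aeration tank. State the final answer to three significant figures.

Steady-state biomass mass balance: V·X·(1 + k_d·θ_c) = Y·Q·(S₀ − S)·θ_c, so V = 0.335 × 1630 × (1800 − 8.08) × 13.5 / [3040 × (1 + 0.102 × 13.5)] = 1.32×10^7 / 7226 = 1828 m³.
F/M = Q·S₀ / (V·X) = 1630 × 1800 / (1828 × 3040) = 0.5280 g bCOD·(g VSS·d)⁻¹.

F/M ≈ 0.528 d⁻¹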